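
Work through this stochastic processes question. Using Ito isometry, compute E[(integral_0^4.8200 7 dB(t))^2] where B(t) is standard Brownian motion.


By Ito isometry: E[(int f dB)^2] = int f^2 dt
= 7^2 * 4.8200
= 49 * 4.8200 = 236.1800

236.1800


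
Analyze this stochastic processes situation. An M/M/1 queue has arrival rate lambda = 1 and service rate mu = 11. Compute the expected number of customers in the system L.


rho = 1/11 = 0.0909
L = rho/(1-rho)
= 0.0909/0.9091
= 0.1000

0.1000


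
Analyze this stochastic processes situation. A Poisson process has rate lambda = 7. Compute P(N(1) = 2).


P(N(t)=k) = (lambda*t)^k * exp(-lambda*t) / k!
lambda*t = 7
= 7^2 * exp(-7) / 2!
= 49 * 9.1188e-04 / 2
= 0.0223

0.0223


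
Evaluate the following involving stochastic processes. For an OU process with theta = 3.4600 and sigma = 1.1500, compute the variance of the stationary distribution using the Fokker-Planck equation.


Stationary variance = sigma^2 / (2*theta)
= 1.1500^2 / (2*3.4600)
= 1.3225 / 6.9200
= 0.1911

0.1911


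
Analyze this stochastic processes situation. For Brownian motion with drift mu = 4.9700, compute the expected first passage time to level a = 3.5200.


Expected first passage time = a/mu
= 3.5200/4.9700
= 0.7082

0.7082


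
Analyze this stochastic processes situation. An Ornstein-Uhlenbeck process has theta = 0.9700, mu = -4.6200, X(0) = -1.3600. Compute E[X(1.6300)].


E[X(t)] = mu + (X(0) - mu)*exp(-theta*t)
= -4.6200 + (-1.3600 - -4.6200)*exp(-0.9700*1.6300)
= -4.6200 + 3.2600 * 0.2057
= -3.9493

-3.9493


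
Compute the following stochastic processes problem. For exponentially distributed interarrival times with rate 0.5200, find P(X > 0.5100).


P(X > t) = exp(-lambda * t)
= exp(-0.5200 * 0.5100)
= exp(-0.2652) = 0.7671

0.7671


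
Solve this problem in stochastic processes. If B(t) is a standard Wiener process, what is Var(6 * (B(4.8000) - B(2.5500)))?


Var(alpha*(B(t)-B(s))) = alpha^2 * (t-s)
= 6^2 * (4.8000 - 2.5500)
= 36 * 2.2500
= 81.0000

81.0000


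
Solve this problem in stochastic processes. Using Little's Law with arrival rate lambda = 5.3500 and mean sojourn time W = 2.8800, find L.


Little's Law: L = lambda * W
= 5.3500 * 2.8800
= 15.4080

15.4080


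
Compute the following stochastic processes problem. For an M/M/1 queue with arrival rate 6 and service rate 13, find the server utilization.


rho = lambda/mu
= 6/13
= 0.4615

0.4615


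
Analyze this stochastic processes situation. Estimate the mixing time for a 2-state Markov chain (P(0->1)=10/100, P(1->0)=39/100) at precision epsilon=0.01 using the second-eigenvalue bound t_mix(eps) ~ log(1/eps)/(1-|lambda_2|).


lambda_2 = |1 - p01 - p10| = |1 - 0.1000 - 0.3900| = 0.5100
t_mix ~ log(1/eps)/(1 - |lambda_2|)
= log(100)/(1 - 0.5100) = 4.6052/0.4900
= 9.3983

9.3983


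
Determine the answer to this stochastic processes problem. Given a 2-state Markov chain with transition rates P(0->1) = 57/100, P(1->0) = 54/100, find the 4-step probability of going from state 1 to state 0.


Computing P^4 by matrix multiplication.
P = [[0.4300, 0.5700], [0.5400, 0.4600]]
After raising P to the power 4:
P^4(1,0) = 0.4864

0.4864


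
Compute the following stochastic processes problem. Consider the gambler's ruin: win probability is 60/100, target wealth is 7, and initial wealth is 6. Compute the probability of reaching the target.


Gambler's ruin formula:
r = q/p = 0.4000/0.6000 = 0.6667
P(win) = (1 - r^i)/(1 - r^N)
= (1 - 0.6667^6)/(1 - 0.6667^7)
= 0.9689

0.9689


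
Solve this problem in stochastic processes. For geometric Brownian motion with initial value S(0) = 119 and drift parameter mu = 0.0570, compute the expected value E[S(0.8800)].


E[S(t)] = S(0) * exp(mu * t)
= 119 * exp(0.0570 * 0.8800)
= 119 * 1.0514
= 125.1213

125.1213


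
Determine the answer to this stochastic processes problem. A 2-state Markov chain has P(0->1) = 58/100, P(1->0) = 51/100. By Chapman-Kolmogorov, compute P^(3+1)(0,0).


P^4 = P^3 * P^1
Computing via matrix multiplication of the transition matrix.
Entry (0,0) of P^4 = 0.4679

0.4679


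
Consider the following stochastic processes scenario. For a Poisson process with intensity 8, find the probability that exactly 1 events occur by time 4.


P(N(t)=k) = (lambda*t)^k * exp(-lambda*t) / k!
lambda*t = 32
= 32^1 * exp(-32) / 1!
= 32 * 1.2664e-14 / 1
= 4.0525e-13

4.0525e-13


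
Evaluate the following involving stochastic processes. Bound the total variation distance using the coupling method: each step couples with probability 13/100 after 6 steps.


TV distance bound <= (1-delta)^n
= (1 - 0.1300)^6
= 0.8700^6
= 0.4336

0.4336


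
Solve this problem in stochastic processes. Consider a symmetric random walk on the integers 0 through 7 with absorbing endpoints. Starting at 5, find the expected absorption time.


For symmetric RW on 0,...,N with absorbing barriers, E(i) = i*(N-i)
E(5) = 5 * 2 = 10

10


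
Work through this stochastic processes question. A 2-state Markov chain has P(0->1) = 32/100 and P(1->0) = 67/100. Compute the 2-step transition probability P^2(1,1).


Computing P^2 by matrix multiplication.
P = [[0.6800, 0.3200], [0.6700, 0.3300]]
After raising P to the power 2:
P^2(1,1) = 0.3233

0.3233


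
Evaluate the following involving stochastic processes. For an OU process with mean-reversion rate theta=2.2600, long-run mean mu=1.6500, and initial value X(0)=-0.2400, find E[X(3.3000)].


E[X(t)] = mu + (X(0) - mu)*exp(-theta*t)
= 1.6500 + (-0.2400 - 1.6500)*exp(-2.2600*3.3000)
= 1.6500 + -1.8900 * 5.7681e-04
= 1.6489

1.6489


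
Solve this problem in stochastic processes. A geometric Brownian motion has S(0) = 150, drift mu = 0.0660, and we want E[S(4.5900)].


E[S(t)] = S(0) * exp(mu * t)
= 150 * exp(0.0660 * 4.5900)
= 150 * 1.3538
= 203.0750

203.0750


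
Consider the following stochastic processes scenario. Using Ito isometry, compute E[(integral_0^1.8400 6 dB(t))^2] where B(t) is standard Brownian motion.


By Ito isometry: E[(int f dB)^2] = int f^2 dt
= 6^2 * 1.8400
= 36 * 1.8400 = 66.2400

66.2400


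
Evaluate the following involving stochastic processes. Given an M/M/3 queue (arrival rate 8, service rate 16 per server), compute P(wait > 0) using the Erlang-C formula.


a = lambda/mu = 0.5000
rho = a/c = 0.1667
Erlang-C formula applied:
C(c,a) = 0.0152

0.0152


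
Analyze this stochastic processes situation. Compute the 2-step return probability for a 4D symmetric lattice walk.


P(return in 2 steps) = P(reverse first step) = 1/(2d)
= 1/8
= 0.1250

0.1250


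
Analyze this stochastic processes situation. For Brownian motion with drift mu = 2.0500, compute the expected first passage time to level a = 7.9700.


Expected first passage time = a/mu
= 7.9700/2.0500
= 3.8878

3.8878


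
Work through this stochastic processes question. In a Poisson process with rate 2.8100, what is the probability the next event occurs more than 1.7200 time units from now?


P(X > t) = exp(-lambda * t)
= exp(-2.8100 * 1.7200)
= exp(-4.8332) = 0.0080

0.0080


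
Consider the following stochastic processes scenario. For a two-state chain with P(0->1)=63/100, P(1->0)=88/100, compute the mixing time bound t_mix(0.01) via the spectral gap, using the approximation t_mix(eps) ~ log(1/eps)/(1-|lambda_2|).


lambda_2 = |1 - p01 - p10| = |1 - 0.6300 - 0.8800| = 0.5100
t_mix ~ log(1/eps)/(1 - |lambda_2|)
= log(100)/(1 - 0.5100) = 4.6052/0.4900
= 9.3983

9.3983


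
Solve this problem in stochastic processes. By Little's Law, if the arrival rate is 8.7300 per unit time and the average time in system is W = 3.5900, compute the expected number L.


Little's Law: L = lambda * W
= 8.7300 * 3.5900
= 31.3407

31.3407


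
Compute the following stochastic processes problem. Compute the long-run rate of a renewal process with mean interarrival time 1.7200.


Long-run renewal rate = 1/E(X)
= 1/1.7200
= 0.5814

0.5814


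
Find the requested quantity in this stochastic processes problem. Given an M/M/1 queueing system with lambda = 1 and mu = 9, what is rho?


rho = lambda/mu
= 1/9
= 0.1111

0.1111


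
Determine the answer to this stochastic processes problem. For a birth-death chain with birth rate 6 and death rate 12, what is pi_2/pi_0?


For birth-death process, pi_n/pi_0 = (lambda/mu)^n
= (6/12)^2
= 0.2500

0.2500


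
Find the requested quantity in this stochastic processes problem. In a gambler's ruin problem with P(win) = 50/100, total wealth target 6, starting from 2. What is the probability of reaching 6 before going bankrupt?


p = 1/2: P(win) = i/N = 2/6
= 0.3333

0.3333


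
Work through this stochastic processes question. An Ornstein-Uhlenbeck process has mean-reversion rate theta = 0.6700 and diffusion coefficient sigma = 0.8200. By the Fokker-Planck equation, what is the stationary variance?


Stationary variance = sigma^2 / (2*theta)
= 0.8200^2 / (2*0.6700)
= 0.6724 / 1.3400
= 0.5018

0.5018


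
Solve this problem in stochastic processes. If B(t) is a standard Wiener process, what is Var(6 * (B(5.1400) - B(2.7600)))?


Var(alpha*(B(t)-B(s))) = alpha^2 * (t-s)
= 6^2 * (5.1400 - 2.7600)
= 36 * 2.3800
= 85.6800

85.6800


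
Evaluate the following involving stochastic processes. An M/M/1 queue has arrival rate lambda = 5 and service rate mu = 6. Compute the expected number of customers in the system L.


rho = 5/6 = 0.8333
L = rho/(1-rho)
= 0.8333/0.1667
= 5.0000

5.0000


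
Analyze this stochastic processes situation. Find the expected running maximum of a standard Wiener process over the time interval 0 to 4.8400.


E(max B(s)) = sqrt(2t/pi)
= sqrt(2*4.8400/pi)
= sqrt(3.0812)
= 1.7553

1.7553


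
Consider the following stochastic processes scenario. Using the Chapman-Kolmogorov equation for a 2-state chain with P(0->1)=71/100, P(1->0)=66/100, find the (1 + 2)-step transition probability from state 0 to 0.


P^3 = P^1 * P^2
Computing via matrix multiplication of the transition matrix.
Entry (0,0) of P^3 = 0.4555

0.4555


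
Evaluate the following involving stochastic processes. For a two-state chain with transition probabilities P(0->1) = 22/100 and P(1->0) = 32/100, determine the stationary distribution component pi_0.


Stationary distribution: pi_0 = p10/(p01+p10), pi_1 = p01/(p01+p10)
p01 = 0.2200, p10 = 0.3200
pi_0 = 0.5926

0.5926


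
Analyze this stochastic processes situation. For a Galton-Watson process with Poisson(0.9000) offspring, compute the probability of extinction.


Since mu = 0.9000 <= 1, extinction probability = 1.

1.0000


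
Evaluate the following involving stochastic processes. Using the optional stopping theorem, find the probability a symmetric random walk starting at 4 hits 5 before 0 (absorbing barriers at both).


By optional stopping theorem: E(M at tau) = M(0) = 4
P(hit 5)*5 + P(hit 0)*0 = 4
P(hit 5) = (4 - 0)/(5 - 0) = 4/5 = 0.8000

0.8000


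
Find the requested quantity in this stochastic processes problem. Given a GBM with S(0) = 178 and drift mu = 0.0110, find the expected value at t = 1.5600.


E[S(t)] = S(0) * exp(mu * t)
= 178 * exp(0.0110 * 1.5600)
= 178 * 1.0173
= 181.0808

181.0808


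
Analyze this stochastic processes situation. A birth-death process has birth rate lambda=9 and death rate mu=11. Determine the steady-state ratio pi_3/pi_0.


For birth-death process, pi_n/pi_0 = (lambda/mu)^n
= (9/11)^3
= 0.5477

0.5477


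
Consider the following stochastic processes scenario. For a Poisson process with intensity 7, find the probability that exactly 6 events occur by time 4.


P(N(t)=k) = (lambda*t)^k * exp(-lambda*t) / k!
lambda*t = 28
= 28^6 * exp(-28) / 6!
= 481890304 * 6.9144e-13 / 720
= 4.6278e-07

4.6278e-07


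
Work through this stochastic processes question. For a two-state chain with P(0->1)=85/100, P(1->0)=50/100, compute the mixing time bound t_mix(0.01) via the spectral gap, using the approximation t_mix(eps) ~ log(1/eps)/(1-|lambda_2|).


lambda_2 = |1 - p01 - p10| = |1 - 0.8500 - 0.5000| = 0.3500
t_mix ~ log(1/eps)/(1 - |lambda_2|)
= log(100)/(1 - 0.3500) = 4.6052/0.6500
= 7.0849

7.0849


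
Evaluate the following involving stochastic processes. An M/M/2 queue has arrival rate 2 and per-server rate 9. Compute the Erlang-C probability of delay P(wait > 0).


a = lambda/mu = 0.2222
rho = a/c = 0.1111
Erlang-C formula applied:
C(c,a) = 0.0222

0.0222


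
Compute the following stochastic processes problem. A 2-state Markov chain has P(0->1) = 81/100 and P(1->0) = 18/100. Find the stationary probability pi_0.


Stationary distribution: pi_0 = p10/(p01+p10), pi_1 = p01/(p01+p10)
p01 = 0.8100, p10 = 0.1800
pi_0 = 0.1818

0.1818


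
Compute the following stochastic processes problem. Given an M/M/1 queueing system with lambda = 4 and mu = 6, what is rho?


rho = lambda/mu
= 4/6
= 0.6667

0.6667


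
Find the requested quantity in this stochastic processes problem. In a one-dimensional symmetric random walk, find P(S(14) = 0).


P(S(14) = 0) = C(14,7) / 4^7
= 3432 / 16384
= 0.2095

0.2095


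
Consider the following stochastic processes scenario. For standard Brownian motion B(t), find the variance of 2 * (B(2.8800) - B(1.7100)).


Var(alpha*(B(t)-B(s))) = alpha^2 * (t-s)
= 2^2 * (2.8800 - 1.7100)
= 4 * 1.1700
= 4.6800

4.6800


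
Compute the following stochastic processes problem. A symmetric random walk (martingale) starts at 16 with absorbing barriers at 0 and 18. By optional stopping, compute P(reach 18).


By optional stopping theorem: E(M at tau) = M(0) = 16
P(hit 18)*18 + P(hit 0)*0 = 16
P(hit 18) = (16 - 0)/(18 - 0) = 8/9 = 0.8889

0.8889


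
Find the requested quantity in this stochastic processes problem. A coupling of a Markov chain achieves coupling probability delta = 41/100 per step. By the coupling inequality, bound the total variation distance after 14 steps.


TV distance bound <= (1-delta)^n
= (1 - 0.4100)^14
= 0.5900^14
= 6.1934e-04

6.1934e-04


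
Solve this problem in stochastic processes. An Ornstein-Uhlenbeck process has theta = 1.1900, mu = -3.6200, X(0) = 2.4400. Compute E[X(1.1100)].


E[X(t)] = mu + (X(0) - mu)*exp(-theta*t)
= -3.6200 + (2.4400 - -3.6200)*exp(-1.1900*1.1100)
= -3.6200 + 6.0600 * 0.2669
= -2.0026

-2.0026


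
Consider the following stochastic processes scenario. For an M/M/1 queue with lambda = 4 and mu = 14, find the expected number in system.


rho = 4/14 = 0.2857
L = rho/(1-rho)
= 0.2857/0.7143
= 0.4000

0.4000


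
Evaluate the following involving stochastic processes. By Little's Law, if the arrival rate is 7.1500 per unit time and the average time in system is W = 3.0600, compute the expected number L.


Little's Law: L = lambda * W
= 7.1500 * 3.0600
= 21.8790

21.8790


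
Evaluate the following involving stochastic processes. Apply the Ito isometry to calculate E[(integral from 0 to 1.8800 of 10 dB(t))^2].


By Ito isometry: E[(int f dB)^2] = int f^2 dt
= 10^2 * 1.8800
= 100 * 1.8800 = 188.0000

188.0000


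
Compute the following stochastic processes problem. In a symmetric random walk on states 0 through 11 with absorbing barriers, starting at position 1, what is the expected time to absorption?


For symmetric RW on 0,...,N with absorbing barriers, E(i) = i*(N-i)
E(1) = 1 * 10 = 10

10


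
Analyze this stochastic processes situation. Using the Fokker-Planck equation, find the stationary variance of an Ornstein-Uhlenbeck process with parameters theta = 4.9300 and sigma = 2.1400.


Stationary variance = sigma^2 / (2*theta)
= 2.1400^2 / (2*4.9300)
= 4.5796 / 9.8600
= 0.4645

0.4645


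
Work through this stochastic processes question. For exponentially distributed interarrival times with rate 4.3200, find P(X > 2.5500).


P(X > t) = exp(-lambda * t)
= exp(-4.3200 * 2.5500)
= exp(-11.0160) = 1.6437e-05

1.6437e-05


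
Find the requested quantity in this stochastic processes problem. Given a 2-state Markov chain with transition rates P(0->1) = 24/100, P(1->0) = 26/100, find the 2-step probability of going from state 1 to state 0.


Computing P^2 by matrix multiplication.
P = [[0.7600, 0.2400], [0.2600, 0.7400]]
After raising P to the power 2:
P^2(1,0) = 0.3900

0.3900


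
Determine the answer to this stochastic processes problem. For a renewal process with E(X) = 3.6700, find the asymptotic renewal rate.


Long-run renewal rate = 1/E(X)
= 1/3.6700
= 0.2725

0.2725


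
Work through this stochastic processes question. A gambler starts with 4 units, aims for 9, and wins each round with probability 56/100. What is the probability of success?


Gambler's ruin formula:
r = q/p = 0.4400/0.5600 = 0.7857
P(win) = (1 - r^i)/(1 - r^N)
= (1 - 0.7857^4)/(1 - 0.7857^9)
= 0.6986

0.6986


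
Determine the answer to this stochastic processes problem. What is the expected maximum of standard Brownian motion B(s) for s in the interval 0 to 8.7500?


E(max B(s)) = sqrt(2t/pi)
= sqrt(2*8.7500/pi)
= sqrt(5.5704)
= 2.3602

2.3602


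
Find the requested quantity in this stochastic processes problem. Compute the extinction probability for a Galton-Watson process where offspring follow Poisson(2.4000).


Since mu = 2.4000 > 1, extinction prob q < 1.
Solve s = exp(mu*(s-1)) iteratively.
q = 0.1214

0.1214


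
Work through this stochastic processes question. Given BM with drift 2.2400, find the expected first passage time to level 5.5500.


Expected first passage time = a/mu
= 5.5500/2.2400
= 2.4777

2.4777


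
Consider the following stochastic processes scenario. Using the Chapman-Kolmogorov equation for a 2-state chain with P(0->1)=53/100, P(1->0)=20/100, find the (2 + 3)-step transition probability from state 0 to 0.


P^5 = P^2 * P^3
Computing via matrix multiplication of the transition matrix.
Entry (0,0) of P^5 = 0.2750

0.2750


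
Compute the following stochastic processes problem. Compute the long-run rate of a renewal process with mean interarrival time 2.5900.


Long-run renewal rate = 1/E(X)
= 1/2.5900
= 0.3861

0.3861


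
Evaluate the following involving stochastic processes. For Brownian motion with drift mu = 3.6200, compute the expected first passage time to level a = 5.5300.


Expected first passage time = a/mu
= 5.5300/3.6200
= 1.5276

1.5276


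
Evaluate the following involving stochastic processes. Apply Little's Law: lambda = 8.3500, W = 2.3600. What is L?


Little's Law: L = lambda * W
= 8.3500 * 2.3600
= 19.7060

19.7060


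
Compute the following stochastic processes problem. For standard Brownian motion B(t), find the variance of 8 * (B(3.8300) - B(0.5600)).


Var(alpha*(B(t)-B(s))) = alpha^2 * (t-s)
= 8^2 * (3.8300 - 0.5600)
= 64 * 3.2700
= 209.2800

209.2800


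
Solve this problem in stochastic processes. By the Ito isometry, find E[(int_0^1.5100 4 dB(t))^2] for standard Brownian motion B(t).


By Ito isometry: E[(int f dB)^2] = int f^2 dt
= 4^2 * 1.5100
= 16 * 1.5100 = 24.1600

24.1600


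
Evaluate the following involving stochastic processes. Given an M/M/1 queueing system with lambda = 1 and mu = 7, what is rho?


rho = lambda/mu
= 1/7
= 0.1429

0.1429


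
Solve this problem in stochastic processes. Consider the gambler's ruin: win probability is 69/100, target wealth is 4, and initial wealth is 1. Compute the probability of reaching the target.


Gambler's ruin formula:
r = q/p = 0.3100/0.6900 = 0.4493
P(win) = (1 - r^i)/(1 - r^N)
= (1 - 0.4493^1)/(1 - 0.4493^4)
= 0.5741

0.5741


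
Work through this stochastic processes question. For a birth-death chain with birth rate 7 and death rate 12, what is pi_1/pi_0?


For birth-death process, pi_n/pi_0 = (lambda/mu)^n
= (7/12)^1
= 0.5833

0.5833


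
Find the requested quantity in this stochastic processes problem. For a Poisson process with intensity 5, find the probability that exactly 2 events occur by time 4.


P(N(t)=k) = (lambda*t)^k * exp(-lambda*t) / k!
lambda*t = 20
= 20^2 * exp(-20) / 2!
= 400 * 2.0612e-09 / 2
= 4.1223e-07

4.1223e-07


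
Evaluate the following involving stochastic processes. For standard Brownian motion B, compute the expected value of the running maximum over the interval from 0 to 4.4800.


E(max B(s)) = sqrt(2t/pi)
= sqrt(2*4.4800/pi)
= sqrt(2.8521)
= 1.6888

1.6888


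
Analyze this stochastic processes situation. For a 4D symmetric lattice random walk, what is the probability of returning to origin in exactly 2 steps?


P(return in 2 steps) = P(reverse first step) = 1/(2d)
= 1/8
= 0.1250

0.1250


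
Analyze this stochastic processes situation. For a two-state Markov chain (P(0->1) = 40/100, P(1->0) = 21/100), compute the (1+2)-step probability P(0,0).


P^3 = P^1 * P^2
Computing via matrix multiplication of the transition matrix.
Entry (0,0) of P^3 = 0.3832

0.3832


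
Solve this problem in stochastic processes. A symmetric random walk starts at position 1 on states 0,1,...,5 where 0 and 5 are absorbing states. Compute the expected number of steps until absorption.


For symmetric RW on 0,...,N with absorbing barriers, E(i) = i*(N-i)
E(1) = 1 * 4 = 4

4


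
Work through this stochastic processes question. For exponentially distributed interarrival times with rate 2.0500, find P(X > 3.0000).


P(X > t) = exp(-lambda * t)
= exp(-2.0500 * 3.0000)
= exp(-6.1500) = 0.0021

0.0021


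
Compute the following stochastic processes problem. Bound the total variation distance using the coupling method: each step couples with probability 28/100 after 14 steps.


TV distance bound <= (1-delta)^n
= (1 - 0.2800)^14
= 0.7200^14
= 0.0101

0.0101


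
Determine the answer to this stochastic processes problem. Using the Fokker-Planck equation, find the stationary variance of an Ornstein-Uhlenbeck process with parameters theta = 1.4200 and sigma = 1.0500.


Stationary variance = sigma^2 / (2*theta)
= 1.0500^2 / (2*1.4200)
= 1.1025 / 2.8400
= 0.3882

0.3882


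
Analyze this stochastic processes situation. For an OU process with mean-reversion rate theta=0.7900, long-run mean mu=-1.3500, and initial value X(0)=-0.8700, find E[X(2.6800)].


E[X(t)] = mu + (X(0) - mu)*exp(-theta*t)
= -1.3500 + (-0.8700 - -1.3500)*exp(-0.7900*2.6800)
= -1.3500 + 0.4800 * 0.1204
= -1.2922

-1.2922


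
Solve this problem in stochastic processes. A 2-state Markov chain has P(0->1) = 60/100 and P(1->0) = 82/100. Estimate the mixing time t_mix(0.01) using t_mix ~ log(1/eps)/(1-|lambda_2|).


lambda_2 = |1 - p01 - p10| = |1 - 0.6000 - 0.8200| = 0.4200
t_mix ~ log(1/eps)/(1 - |lambda_2|)
= log(100)/(1 - 0.4200) = 4.6052/0.5800
= 7.9399

7.9399


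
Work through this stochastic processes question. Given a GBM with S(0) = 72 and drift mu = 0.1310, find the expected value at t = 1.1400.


E[S(t)] = S(0) * exp(mu * t)
= 72 * exp(0.1310 * 1.1400)
= 72 * 1.1611
= 83.5969

83.5969


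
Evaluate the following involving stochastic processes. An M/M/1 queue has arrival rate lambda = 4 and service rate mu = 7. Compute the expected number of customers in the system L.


rho = 4/7 = 0.5714
L = rho/(1-rho)
= 0.5714/0.4286
= 1.3333

1.3333


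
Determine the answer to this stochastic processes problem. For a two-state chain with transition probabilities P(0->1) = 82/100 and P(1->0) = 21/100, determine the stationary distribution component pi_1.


Stationary distribution: pi_0 = p10/(p01+p10), pi_1 = p01/(p01+p10)
p01 = 0.8200, p10 = 0.2100
pi_1 = 0.7961

0.7961


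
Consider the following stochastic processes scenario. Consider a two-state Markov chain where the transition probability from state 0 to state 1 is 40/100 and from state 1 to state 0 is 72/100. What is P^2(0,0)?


Computing P^2 by matrix multiplication.
P = [[0.6000, 0.4000], [0.7200, 0.2800]]
After raising P to the power 2:
P^2(0,0) = 0.6480

0.6480


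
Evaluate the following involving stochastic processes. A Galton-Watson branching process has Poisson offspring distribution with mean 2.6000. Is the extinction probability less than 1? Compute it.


Since mu = 2.6000 > 1, extinction prob q < 1.
Solve s = exp(mu*(s-1)) iteratively.
q = 0.0951

0.0951


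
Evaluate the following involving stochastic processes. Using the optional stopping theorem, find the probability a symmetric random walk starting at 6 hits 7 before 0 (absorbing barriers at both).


By optional stopping theorem: E(M at tau) = M(0) = 6
P(hit 7)*7 + P(hit 0)*0 = 6
P(hit 7) = (6 - 0)/(7 - 0) = 6/7 = 0.8571

0.8571


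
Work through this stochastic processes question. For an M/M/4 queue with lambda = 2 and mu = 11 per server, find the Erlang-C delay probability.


a = lambda/mu = 0.1818
rho = a/c = 0.0455
Erlang-C formula applied:
C(c,a) = 3.9772e-05

3.9772e-05


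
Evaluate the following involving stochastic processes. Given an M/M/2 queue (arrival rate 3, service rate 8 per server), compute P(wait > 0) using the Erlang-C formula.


a = lambda/mu = 0.3750
rho = a/c = 0.1875
Erlang-C formula applied:
C(c,a) = 0.0592

0.0592


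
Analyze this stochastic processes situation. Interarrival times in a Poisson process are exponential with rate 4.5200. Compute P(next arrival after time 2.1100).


P(X > t) = exp(-lambda * t)
= exp(-4.5200 * 2.1100)
= exp(-9.5372) = 7.2118e-05

7.2118e-05


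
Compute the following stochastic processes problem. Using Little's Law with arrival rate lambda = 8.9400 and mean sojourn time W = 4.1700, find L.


Little's Law: L = lambda * W
= 8.9400 * 4.1700
= 37.2798

37.2798


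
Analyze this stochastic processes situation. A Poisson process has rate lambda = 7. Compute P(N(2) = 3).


P(N(t)=k) = (lambda*t)^k * exp(-lambda*t) / k!
lambda*t = 14
= 14^3 * exp(-14) / 3!
= 2744 * 8.3153e-07 / 6
= 3.8029e-04

3.8029e-04


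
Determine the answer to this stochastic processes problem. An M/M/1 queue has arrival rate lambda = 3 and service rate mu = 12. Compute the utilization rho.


rho = lambda/mu
= 3/12
= 0.2500

0.2500


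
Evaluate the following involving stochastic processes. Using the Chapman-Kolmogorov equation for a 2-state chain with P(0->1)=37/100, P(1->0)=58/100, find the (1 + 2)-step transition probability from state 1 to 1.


P^3 = P^1 * P^2
Computing via matrix multiplication of the transition matrix.
Entry (1,1) of P^3 = 0.3896

0.3896


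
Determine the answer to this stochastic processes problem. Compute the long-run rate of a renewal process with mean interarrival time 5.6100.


Long-run renewal rate = 1/E(X)
= 1/5.6100
= 0.1783

0.1783


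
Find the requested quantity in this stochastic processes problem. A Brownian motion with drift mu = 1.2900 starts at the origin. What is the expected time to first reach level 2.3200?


Expected first passage time = a/mu
= 2.3200/1.2900
= 1.7984

1.7984


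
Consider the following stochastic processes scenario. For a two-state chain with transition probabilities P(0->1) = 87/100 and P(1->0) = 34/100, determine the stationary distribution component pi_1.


Stationary distribution: pi_0 = p10/(p01+p10), pi_1 = p01/(p01+p10)
p01 = 0.8700, p10 = 0.3400
pi_1 = 0.7190

0.7190


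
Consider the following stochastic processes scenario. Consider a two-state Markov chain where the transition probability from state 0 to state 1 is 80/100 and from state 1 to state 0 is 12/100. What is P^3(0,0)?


Computing P^3 by matrix multiplication.
P = [[0.2000, 0.8000], [0.1200, 0.8800]]
After raising P to the power 3:
P^3(0,0) = 0.1309

0.1309


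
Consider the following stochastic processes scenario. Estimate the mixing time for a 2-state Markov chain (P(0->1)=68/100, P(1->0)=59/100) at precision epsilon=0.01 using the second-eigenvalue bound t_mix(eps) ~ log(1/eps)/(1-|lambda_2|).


lambda_2 = |1 - p01 - p10| = |1 - 0.6800 - 0.5900| = 0.2700
t_mix ~ log(1/eps)/(1 - |lambda_2|)
= log(100)/(1 - 0.2700) = 4.6052/0.7300
= 6.3085

6.3085


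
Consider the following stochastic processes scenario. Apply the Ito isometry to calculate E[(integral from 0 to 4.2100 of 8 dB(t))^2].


By Ito isometry: E[(int f dB)^2] = int f^2 dt
= 8^2 * 4.2100
= 64 * 4.2100 = 269.4400

269.4400


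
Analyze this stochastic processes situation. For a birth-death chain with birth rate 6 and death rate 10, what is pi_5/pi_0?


For birth-death process, pi_n/pi_0 = (lambda/mu)^n
= (6/10)^5
= 0.0778

0.0778


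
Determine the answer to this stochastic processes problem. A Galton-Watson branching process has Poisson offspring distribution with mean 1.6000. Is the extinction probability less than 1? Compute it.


Since mu = 1.6000 > 1, extinction prob q < 1.
Solve s = exp(mu*(s-1)) iteratively.
q = 0.3580

0.3580


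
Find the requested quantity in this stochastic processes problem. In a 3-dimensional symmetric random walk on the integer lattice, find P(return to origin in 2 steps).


P(return in 2 steps) = P(reverse first step) = 1/(2d)
= 1/6
= 0.1667

0.1667


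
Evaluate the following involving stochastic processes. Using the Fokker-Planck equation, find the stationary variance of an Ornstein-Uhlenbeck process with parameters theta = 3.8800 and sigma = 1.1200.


Stationary variance = sigma^2 / (2*theta)
= 1.1200^2 / (2*3.8800)
= 1.2544 / 7.7600
= 0.1616

0.1616


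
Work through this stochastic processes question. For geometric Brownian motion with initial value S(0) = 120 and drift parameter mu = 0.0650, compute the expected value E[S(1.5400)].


E[S(t)] = S(0) * exp(mu * t)
= 120 * exp(0.0650 * 1.5400)
= 120 * 1.1053
= 132.6338

132.6338


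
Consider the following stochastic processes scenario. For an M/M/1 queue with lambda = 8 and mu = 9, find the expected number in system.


rho = 8/9 = 0.8889
L = rho/(1-rho)
= 0.8889/0.1111
= 8.0000

8.0000


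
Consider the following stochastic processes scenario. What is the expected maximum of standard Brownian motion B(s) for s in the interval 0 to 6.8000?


E(max B(s)) = sqrt(2t/pi)
= sqrt(2*6.8000/pi)
= sqrt(4.3290)
= 2.0806

2.0806


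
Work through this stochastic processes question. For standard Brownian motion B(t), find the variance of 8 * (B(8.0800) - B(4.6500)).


Var(alpha*(B(t)-B(s))) = alpha^2 * (t-s)
= 8^2 * (8.0800 - 4.6500)
= 64 * 3.4300
= 219.5200

219.5200


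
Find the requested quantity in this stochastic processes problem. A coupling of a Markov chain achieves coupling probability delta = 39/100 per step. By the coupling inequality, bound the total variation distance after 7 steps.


TV distance bound <= (1-delta)^n
= (1 - 0.3900)^7
= 0.6100^7
= 0.0314

0.0314


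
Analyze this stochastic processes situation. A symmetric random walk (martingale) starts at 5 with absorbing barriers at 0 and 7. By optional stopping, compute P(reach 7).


By optional stopping theorem: E(M at tau) = M(0) = 5
P(hit 7)*7 + P(hit 0)*0 = 5
P(hit 7) = (5 - 0)/(7 - 0) = 5/7 = 0.7143

0.7143


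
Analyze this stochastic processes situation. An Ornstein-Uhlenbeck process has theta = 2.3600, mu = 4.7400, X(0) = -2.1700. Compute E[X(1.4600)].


E[X(t)] = mu + (X(0) - mu)*exp(-theta*t)
= 4.7400 + (-2.1700 - 4.7400)*exp(-2.3600*1.4600)
= 4.7400 + -6.9100 * 0.0319
= 4.5197

4.5197


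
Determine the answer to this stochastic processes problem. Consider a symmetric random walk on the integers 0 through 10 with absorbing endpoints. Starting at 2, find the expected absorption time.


For symmetric RW on 0,...,N with absorbing barriers, E(i) = i*(N-i)
E(2) = 2 * 8 = 16

16


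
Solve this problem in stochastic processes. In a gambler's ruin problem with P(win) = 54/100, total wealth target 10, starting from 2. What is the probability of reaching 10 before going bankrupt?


Gambler's ruin formula:
r = q/p = 0.4600/0.5400 = 0.8519
P(win) = (1 - r^i)/(1 - r^N)
= (1 - 0.8519^2)/(1 - 0.8519^10)
= 0.3435

0.3435


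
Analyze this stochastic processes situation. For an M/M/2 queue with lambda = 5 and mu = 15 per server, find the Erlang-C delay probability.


a = lambda/mu = 0.3333
rho = a/c = 0.1667
Erlang-C formula applied:
C(c,a) = 0.0476

0.0476


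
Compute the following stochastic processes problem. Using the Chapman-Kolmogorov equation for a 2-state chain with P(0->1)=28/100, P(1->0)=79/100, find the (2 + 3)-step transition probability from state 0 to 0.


P^5 = P^2 * P^3
Computing via matrix multiplication of the transition matrix.
Entry (0,0) of P^5 = 0.7383

0.7383


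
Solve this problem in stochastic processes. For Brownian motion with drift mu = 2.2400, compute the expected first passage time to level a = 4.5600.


Expected first passage time = a/mu
= 4.5600/2.2400
= 2.0357

2.0357


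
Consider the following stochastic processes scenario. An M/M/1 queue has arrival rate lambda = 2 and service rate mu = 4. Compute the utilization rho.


rho = lambda/mu
= 2/4
= 0.5000

0.5000


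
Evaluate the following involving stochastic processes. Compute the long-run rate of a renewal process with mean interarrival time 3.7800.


Long-run renewal rate = 1/E(X)
= 1/3.7800
= 0.2646

0.2646


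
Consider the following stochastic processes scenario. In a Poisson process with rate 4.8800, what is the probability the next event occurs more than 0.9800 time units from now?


P(X > t) = exp(-lambda * t)
= exp(-4.8800 * 0.9800)
= exp(-4.7824) = 0.0084

0.0084


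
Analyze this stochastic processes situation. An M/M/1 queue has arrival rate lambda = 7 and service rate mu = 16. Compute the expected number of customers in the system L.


rho = 7/16 = 0.4375
L = rho/(1-rho)
= 0.4375/0.5625
= 0.7778

0.7778


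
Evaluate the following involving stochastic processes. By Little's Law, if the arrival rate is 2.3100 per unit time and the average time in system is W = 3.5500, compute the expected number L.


Little's Law: L = lambda * W
= 2.3100 * 3.5500
= 8.2005

8.2005


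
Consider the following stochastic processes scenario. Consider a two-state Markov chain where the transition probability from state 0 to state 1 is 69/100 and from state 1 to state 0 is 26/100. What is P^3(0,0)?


Computing P^3 by matrix multiplication.
P = [[0.3100, 0.6900], [0.2600, 0.7400]]
After raising P to the power 3:
P^3(0,0) = 0.2738

0.2738


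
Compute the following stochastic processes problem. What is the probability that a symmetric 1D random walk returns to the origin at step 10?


P(S(10) = 0) = C(10,5) / 4^5
= 252 / 1024
= 0.2461

0.2461


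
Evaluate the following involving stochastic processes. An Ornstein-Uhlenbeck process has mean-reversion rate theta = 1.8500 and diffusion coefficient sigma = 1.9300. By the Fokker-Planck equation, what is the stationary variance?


Stationary variance = sigma^2 / (2*theta)
= 1.9300^2 / (2*1.8500)
= 3.7249 / 3.7000
= 1.0067

1.0067


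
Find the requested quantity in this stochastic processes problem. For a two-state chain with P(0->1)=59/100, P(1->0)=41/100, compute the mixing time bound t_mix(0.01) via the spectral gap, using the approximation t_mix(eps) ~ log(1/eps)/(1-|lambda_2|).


lambda_2 = |1 - p01 - p10| = |1 - 0.5900 - 0.4100| = 5.5511e-17
t_mix ~ log(1/eps)/(1 - |lambda_2|)
= log(100)/(1 - 5.5511e-17) = 4.6052/1.0000
= 4.6052

4.6052


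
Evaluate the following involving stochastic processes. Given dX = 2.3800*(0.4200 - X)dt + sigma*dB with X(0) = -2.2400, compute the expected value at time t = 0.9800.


E[X(t)] = mu + (X(0) - mu)*exp(-theta*t)
= 0.4200 + (-2.2400 - 0.4200)*exp(-2.3800*0.9800)
= 0.4200 + -2.6600 * 0.0971
= 0.1618

0.1618


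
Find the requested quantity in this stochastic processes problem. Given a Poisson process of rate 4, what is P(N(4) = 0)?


P(N(t)=k) = (lambda*t)^k * exp(-lambda*t) / k!
lambda*t = 16
= 16^0 * exp(-16) / 0!
= 1 * 1.1254e-07 / 1
= 1.1254e-07

1.1254e-07


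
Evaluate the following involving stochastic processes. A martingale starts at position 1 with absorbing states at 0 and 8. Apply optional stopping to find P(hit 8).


By optional stopping theorem: E(M at tau) = M(0) = 1
P(hit 8)*8 + P(hit 0)*0 = 1
P(hit 8) = (1 - 0)/(8 - 0) = 1/8 = 0.1250

0.1250


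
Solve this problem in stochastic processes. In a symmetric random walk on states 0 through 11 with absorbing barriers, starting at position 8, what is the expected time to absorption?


For symmetric RW on 0,...,N with absorbing barriers, E(i) = i*(N-i)
E(8) = 8 * 3 = 24

24


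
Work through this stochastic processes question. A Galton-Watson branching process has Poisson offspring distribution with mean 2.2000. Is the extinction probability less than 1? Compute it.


Since mu = 2.2000 > 1, extinction prob q < 1.
Solve s = exp(mu*(s-1)) iteratively.
q = 0.1563

0.1563


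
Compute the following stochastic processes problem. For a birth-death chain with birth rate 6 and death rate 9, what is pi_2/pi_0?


For birth-death process, pi_n/pi_0 = (lambda/mu)^n
= (6/9)^2
= 0.4444

0.4444


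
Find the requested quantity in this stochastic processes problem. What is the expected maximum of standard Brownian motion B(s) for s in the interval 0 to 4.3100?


E(max B(s)) = sqrt(2t/pi)
= sqrt(2*4.3100/pi)
= sqrt(2.7438)
= 1.6565

1.6565


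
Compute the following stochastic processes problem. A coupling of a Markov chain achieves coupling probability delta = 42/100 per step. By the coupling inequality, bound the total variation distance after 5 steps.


TV distance bound <= (1-delta)^n
= (1 - 0.4200)^5
= 0.5800^5
= 0.0656

0.0656


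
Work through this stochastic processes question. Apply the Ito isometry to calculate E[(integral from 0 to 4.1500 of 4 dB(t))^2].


By Ito isometry: E[(int f dB)^2] = int f^2 dt
= 4^2 * 4.1500
= 16 * 4.1500 = 66.4000

66.4000


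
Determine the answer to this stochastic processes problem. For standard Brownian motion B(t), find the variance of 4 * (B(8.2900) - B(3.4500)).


Var(alpha*(B(t)-B(s))) = alpha^2 * (t-s)
= 4^2 * (8.2900 - 3.4500)
= 16 * 4.8400
= 77.4400

77.4400


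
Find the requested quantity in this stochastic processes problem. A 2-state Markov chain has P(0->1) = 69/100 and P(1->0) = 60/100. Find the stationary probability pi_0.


Stationary distribution: pi_0 = p10/(p01+p10), pi_1 = p01/(p01+p10)
p01 = 0.6900, p10 = 0.6000
pi_0 = 0.4651

0.4651


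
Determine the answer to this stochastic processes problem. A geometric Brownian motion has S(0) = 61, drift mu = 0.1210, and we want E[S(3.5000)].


E[S(t)] = S(0) * exp(mu * t)
= 61 * exp(0.1210 * 3.5000)
= 61 * 1.5273
= 93.1652

93.1652


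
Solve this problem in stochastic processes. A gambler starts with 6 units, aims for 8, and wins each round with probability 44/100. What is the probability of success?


Gambler's ruin formula:
r = q/p = 0.5600/0.4400 = 1.2727
P(win) = (1 - r^i)/(1 - r^N)
= (1 - 1.2727^6)/(1 - 1.2727^8)
= 0.5523

0.5523


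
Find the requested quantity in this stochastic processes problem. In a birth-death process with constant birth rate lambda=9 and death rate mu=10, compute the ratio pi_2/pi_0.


For birth-death process, pi_n/pi_0 = (lambda/mu)^n
= (9/10)^2
= 0.8100

0.8100


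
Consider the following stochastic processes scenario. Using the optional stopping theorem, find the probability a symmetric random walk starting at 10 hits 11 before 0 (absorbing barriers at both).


By optional stopping theorem: E(M at tau) = M(0) = 10
P(hit 11)*11 + P(hit 0)*0 = 10
P(hit 11) = (10 - 0)/(11 - 0) = 10/11 = 0.9091

0.9091


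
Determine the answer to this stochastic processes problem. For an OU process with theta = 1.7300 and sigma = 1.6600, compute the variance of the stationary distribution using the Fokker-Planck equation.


Stationary variance = sigma^2 / (2*theta)
= 1.6600^2 / (2*1.7300)
= 2.7556 / 3.4600
= 0.7964

0.7964


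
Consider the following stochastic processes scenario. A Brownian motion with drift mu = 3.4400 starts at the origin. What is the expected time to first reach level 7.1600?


Expected first passage time = a/mu
= 7.1600/3.4400
= 2.0814

2.0814
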